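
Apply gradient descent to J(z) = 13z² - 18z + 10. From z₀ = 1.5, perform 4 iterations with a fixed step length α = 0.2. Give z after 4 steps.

252.0216

J′(z) = 26z - 18
z₁ = 1.5 − 0.2·21 = -2.7
z₂ = -2.7 − 0.2·(-88.2) = 14.94
z₃ = 14.94 − 0.2·370.44 = -59.148
z₄ = -59.148 − 0.2·(-1555.848) = 252.0216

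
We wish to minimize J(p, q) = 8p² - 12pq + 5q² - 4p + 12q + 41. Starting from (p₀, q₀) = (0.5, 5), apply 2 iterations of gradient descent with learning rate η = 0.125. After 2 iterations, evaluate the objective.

∇J = (16p - 12q - 4, -12p + 10q + 12)
(p₁, q₁) = (0.5, 5) − 0.125·(-56, 56) = (7.5, -2)
(p₂, q₂) = (7.5, -2) − 0.125·(140, -98) = (-10, 10.25)
J(-10, 10.25) = 2759.3125

2759.3125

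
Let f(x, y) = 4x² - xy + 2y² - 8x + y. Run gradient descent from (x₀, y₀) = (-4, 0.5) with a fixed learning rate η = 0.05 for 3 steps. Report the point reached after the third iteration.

(-0.0679375, -0.111875)

∇f = (8x - y - 8, -x + 4y + 1)
(x₁, y₁) = (-4, 0.5) − 0.05·(-40.5, 7) = (-1.975, 0.15)
(x₂, y₂) = (-1.975, 0.15) − 0.05·(-23.95, 3.575) = (-0.7775, -0.02875)
(x₃, y₃) = (-0.7775, -0.02875) − 0.05·(-14.19125, 1.6625) = (-0.0679375, -0.111875)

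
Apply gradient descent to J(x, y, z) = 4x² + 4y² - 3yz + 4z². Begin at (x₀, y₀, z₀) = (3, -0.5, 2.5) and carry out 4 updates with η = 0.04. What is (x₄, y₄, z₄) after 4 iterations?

∇J = (8x, 8y - 3z, -3y + 8z)
(x₁, y₁, z₁) = (3, -0.5, 2.5) − 0.04·(24, -11.5, 21.5) = (2.04, -0.04, 1.64)
(x₂, y₂, z₂) = (2.04, -0.04, 1.64) − 0.04·(16.32, -5.24, 13.24) = (1.3872, 0.1696, 1.1104)
(x₃, y₃, z₃) = (1.3872, 0.1696, 1.1104) − 0.04·(11.0976, -1.9744, 8.3744) = (0.943296, 0.248576, 0.775424)
(x₄, y₄, z₄) = (0.943296, 0.248576, 0.775424) − 0.04·(7.546368, -0.337664, 5.457664) = (0.64144128, 0.26208256, 0.55711744)

(0.64144128, 0.26208256, 0.55711744)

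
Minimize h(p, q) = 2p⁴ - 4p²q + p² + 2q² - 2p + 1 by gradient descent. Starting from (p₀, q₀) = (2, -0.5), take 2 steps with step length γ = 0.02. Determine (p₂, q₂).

(0.50505472, -0.107168)

∇h = (8p³ - 8pq + 2p - 2, -4p² + 4q)
(p₁, q₁) = (2, -0.5) − 0.02·(74, -18) = (0.52, -0.14)
(p₂, q₂) = (0.52, -0.14) − 0.02·(0.747264, -1.6416) = (0.50505472, -0.107168)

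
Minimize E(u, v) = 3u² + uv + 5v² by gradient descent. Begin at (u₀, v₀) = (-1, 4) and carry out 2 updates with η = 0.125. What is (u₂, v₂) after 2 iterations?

∇E = (6u + v, u + 10v)
Step 1: at (-1, 4), ∇E = (-2, 39) → (-1, 4) − 0.125·(-2, 39) = (-0.75, -0.875)
Step 2: at (-0.75, -0.875), ∇E = (-5.375, -9.5) → (-0.75, -0.875) − 0.125·(-5.375, -9.5) = (-0.078125, 0.3125)

(-0.078125, 0.3125)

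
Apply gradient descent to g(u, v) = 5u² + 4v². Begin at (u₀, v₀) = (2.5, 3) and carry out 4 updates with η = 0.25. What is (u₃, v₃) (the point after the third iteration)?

(-8.4375, -3)

∇g = (10u, 8v)
Step 1: at (2.5, 3), ∇g = (25, 24) → (2.5, 3) − 0.25·(25, 24) = (-3.75, -3)
Step 2: at (-3.75, -3), ∇g = (-37.5, -24) → (-3.75, -3) − 0.25·(-37.5, -24) = (5.625, 3)
Step 3: at (5.625, 3), ∇g = (56.25, 24) → (5.625, 3) − 0.25·(56.25, 24) = (-8.4375, -3)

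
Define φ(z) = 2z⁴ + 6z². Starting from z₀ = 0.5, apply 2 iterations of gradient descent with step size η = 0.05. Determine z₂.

φ′(z) = 8z³ + 12z
Step 1: φ′(0.5) = 7; z₁ = 0.5 − 0.05·7 = 0.15
Step 2: φ′(0.15) = 1.827; z₂ = 0.15 − 0.05·1.827 = 0.05865

0.05865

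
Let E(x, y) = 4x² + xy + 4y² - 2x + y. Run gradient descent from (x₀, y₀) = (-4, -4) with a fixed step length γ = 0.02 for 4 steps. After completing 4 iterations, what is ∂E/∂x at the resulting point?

-17.32295648

∇E = (8x + y - 2, x + 8y + 1)
Step 1: at (-4, -4), ∇E = (-38, -35) → (-4, -4) − 0.02·(-38, -35) = (-3.24, -3.3)
Step 2: at (-3.24, -3.3), ∇E = (-31.22, -28.64) → (-3.24, -3.3) − 0.02·(-31.22, -28.64) = (-2.6156, -2.7272)
Step 3: at (-2.6156, -2.7272), ∇E = (-25.652, -23.4332) → (-2.6156, -2.7272) − 0.02·(-25.652, -23.4332) = (-2.10256, -2.258536)
Step 4: at (-2.10256, -2.258536), ∇E = (-21.079016, -19.170848) → (-2.10256, -2.258536) − 0.02·(-21.079016, -19.170848) = (-1.68097968, -1.87511904)
∂E/∂x at (-1.68097968, -1.87511904) = -17.32295648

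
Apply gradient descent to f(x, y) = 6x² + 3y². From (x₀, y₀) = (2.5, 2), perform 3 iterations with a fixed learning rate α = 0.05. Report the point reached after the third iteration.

∇f = (12x, 6y)
(x₁, y₁) = (2.5, 2) − 0.05·(30, 12) = (1, 1.4)
(x₂, y₂) = (1, 1.4) − 0.05·(12, 8.4) = (0.4, 0.98)
(x₃, y₃) = (0.4, 0.98) − 0.05·(4.8, 5.88) = (0.16, 0.686)

(0.16, 0.686)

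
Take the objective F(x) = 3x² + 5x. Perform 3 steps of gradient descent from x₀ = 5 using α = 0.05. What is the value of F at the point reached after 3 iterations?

F′(x) = 6x + 5
x₁ = 5 − 0.05·35 = 3.25
x₂ = 3.25 − 0.05·24.5 = 2.025
x₃ = 2.025 − 0.05·17.15 = 1.1675
F(1.1675) = 9.92666875

9.92666875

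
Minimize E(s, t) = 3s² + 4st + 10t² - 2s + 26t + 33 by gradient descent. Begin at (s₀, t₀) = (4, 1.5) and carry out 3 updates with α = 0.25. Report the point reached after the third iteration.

(-71.25, -275)

∇E = (6s + 4t - 2, 4s + 20t + 26)
Step 1: at (4, 1.5), ∇E = (28, 72) → (4, 1.5) − 0.25·(28, 72) = (-3, -16.5)
Step 2: at (-3, -16.5), ∇E = (-86, -316) → (-3, -16.5) − 0.25·(-86, -316) = (18.5, 62.5)
Step 3: at (18.5, 62.5), ∇E = (359, 1350) → (18.5, 62.5) − 0.25·(359, 1350) = (-71.25, -275)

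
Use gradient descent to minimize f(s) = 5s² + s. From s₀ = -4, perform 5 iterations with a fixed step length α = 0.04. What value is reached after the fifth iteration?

-0.403264

f′(s) = 10s + 1
s₁ = -4 − 0.04·(-39) = -2.44
s₂ = -2.44 − 0.04·(-23.4) = -1.504
s₃ = -1.504 − 0.04·(-14.04) = -0.9424
s₄ = -0.9424 − 0.04·(-8.424) = -0.60544
s₅ = -0.60544 − 0.04·(-5.0544) = -0.403264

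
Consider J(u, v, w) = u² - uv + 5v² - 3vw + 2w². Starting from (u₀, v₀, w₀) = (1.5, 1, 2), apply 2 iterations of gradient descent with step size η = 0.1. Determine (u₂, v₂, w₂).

(1.115, 0.58, 1.125)

∇J = (2u - v, -u + 10v - 3w, -3v + 4w)
(u₁, v₁, w₁) = (1.5, 1, 2) − 0.1·(2, 2.5, 5) = (1.3, 0.75, 1.5)
(u₂, v₂, w₂) = (1.3, 0.75, 1.5) − 0.1·(1.85, 1.7, 3.75) = (1.115, 0.58, 1.125)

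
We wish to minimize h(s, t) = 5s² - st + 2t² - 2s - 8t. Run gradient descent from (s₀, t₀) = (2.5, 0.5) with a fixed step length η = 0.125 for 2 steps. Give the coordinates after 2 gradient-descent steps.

∇h = (10s - t - 2, -s + 4t - 8)
(s₁, t₁) = (2.5, 0.5) − 0.125·(22.5, -8.5) = (-0.3125, 1.5625)
(s₂, t₂) = (-0.3125, 1.5625) − 0.125·(-6.6875, -1.4375) = (0.5234375, 1.7421875)

(0.5234375, 1.7421875)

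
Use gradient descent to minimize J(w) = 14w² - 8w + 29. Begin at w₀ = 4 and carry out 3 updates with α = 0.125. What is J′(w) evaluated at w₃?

-1625

J′(w) = 28w - 8
Step 1: J′(4) = 104; w₁ = 4 − 0.125·104 = -9
Step 2: J′(-9) = -260; w₂ = -9 − 0.125·(-260) = 23.5
Step 3: J′(23.5) = 650; w₃ = 23.5 − 0.125·650 = -57.75
J′(w) at (-57.75) = -1625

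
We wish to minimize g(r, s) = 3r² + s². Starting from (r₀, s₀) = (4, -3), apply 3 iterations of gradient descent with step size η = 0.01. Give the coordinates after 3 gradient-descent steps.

(3.322336, -2.823576)

∇g = (6r, 2s)
Step 1: at (4, -3), ∇g = (24, -6) → (4, -3) − 0.01·(24, -6) = (3.76, -2.94)
Step 2: at (3.76, -2.94), ∇g = (22.56, -5.88) → (3.76, -2.94) − 0.01·(22.56, -5.88) = (3.5344, -2.8812)
Step 3: at (3.5344, -2.8812), ∇g = (21.2064, -5.7624) → (3.5344, -2.8812) − 0.01·(21.2064, -5.7624) = (3.322336, -2.823576)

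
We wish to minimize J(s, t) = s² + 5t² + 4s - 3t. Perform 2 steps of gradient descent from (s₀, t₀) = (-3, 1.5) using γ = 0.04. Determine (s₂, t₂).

∇J = (2s + 4, 10t - 3)
Step 1: at (-3, 1.5), ∇J = (-2, 12) → (-3, 1.5) − 0.04·(-2, 12) = (-2.92, 1.02)
Step 2: at (-2.92, 1.02), ∇J = (-1.84, 7.2) → (-2.92, 1.02) − 0.04·(-1.84, 7.2) = (-2.8464, 0.732)

(-2.8464, 0.732)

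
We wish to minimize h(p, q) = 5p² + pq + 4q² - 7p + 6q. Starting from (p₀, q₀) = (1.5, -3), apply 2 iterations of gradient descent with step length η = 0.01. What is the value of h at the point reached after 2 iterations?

∇h = (10p + q - 7, p + 8q + 6)
Step 1: at (1.5, -3), ∇h = (5, -16.5) → (1.5, -3) − 0.01·(5, -16.5) = (1.45, -2.835)
Step 2: at (1.45, -2.835), ∇h = (4.665, -15.23) → (1.45, -2.835) − 0.01·(4.665, -15.23) = (1.40335, -2.6827)
h(1.40335, -2.6827) = 8.9500562275

8.9500562275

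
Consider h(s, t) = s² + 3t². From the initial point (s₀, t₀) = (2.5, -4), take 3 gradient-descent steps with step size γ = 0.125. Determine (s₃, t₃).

(1.0546875, -0.0625)

∇h = (2s, 6t)
(s₁, t₁) = (2.5, -4) − 0.125·(5, -24) = (1.875, -1)
(s₂, t₂) = (1.875, -1) − 0.125·(3.75, -6) = (1.40625, -0.25)
(s₃, t₃) = (1.40625, -0.25) − 0.125·(2.8125, -1.5) = (1.0546875, -0.0625)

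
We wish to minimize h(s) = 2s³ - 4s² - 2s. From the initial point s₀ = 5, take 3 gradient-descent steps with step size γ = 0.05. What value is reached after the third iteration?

-0.6886192

h′(s) = 6s² - 8s - 2
Step 1: h′(5) = 108; s₁ = 5 − 0.05·108 = -0.4
Step 2: h′(-0.4) = 2.16; s₂ = -0.4 − 0.05·2.16 = -0.508
Step 3: h′(-0.508) = 3.612384; s₃ = -0.508 − 0.05·3.612384 = -0.6886192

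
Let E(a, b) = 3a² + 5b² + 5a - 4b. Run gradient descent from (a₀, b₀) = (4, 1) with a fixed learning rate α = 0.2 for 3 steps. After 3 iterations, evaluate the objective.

-1.078848

∇E = (6a + 5, 10b - 4)
(a₁, b₁) = (4, 1) − 0.2·(29, 6) = (-1.8, -0.2)
(a₂, b₂) = (-1.8, -0.2) − 0.2·(-5.8, -6) = (-0.64, 1)
(a₃, b₃) = (-0.64, 1) − 0.2·(1.16, 6) = (-0.872, -0.2)
E(-0.872, -0.2) = -1.078848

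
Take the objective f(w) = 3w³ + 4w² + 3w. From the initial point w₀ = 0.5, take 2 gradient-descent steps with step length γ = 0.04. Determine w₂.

f′(w) = 9w² + 8w + 3
Step 1: f′(0.5) = 9.25; w₁ = 0.5 − 0.04·9.25 = 0.13
Step 2: f′(0.13) = 4.1921; w₂ = 0.13 − 0.04·4.1921 = -0.037684

-0.037684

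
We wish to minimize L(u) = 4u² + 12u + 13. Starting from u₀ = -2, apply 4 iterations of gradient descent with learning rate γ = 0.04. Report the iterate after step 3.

L′(u) = 8u + 12
Step 1: L′(-2) = -4; u₁ = -2 − 0.04·(-4) = -1.84
Step 2: L′(-1.84) = -2.72; u₂ = -1.84 − 0.04·(-2.72) = -1.7312
Step 3: L′(-1.7312) = -1.8496; u₃ = -1.7312 − 0.04·(-1.8496) = -1.657216

-1.657216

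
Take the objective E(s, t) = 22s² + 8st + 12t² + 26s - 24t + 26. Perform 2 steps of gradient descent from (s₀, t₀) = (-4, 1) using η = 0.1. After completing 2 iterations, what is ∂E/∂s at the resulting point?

∇E = (44s + 8t + 26, 8s + 24t - 24)
Step 1: at (-4, 1), ∇E = (-142, -32) → (-4, 1) − 0.1·(-142, -32) = (10.2, 4.2)
Step 2: at (10.2, 4.2), ∇E = (508.4, 158.4) → (10.2, 4.2) − 0.1·(508.4, 158.4) = (-40.64, -11.64)
∂E/∂s at (-40.64, -11.64) = -1855.28

-1855.28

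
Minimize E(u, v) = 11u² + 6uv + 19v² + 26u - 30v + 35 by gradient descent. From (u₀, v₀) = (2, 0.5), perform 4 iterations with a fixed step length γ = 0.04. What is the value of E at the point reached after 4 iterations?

0.8415724288

∇E = (22u + 6v + 26, 6u + 38v - 30)
Step 1: at (2, 0.5), ∇E = (73, 1) → (2, 0.5) − 0.04·(73, 1) = (-0.92, 0.46)
Step 2: at (-0.92, 0.46), ∇E = (8.52, -18.04) → (-0.92, 0.46) − 0.04·(8.52, -18.04) = (-1.2608, 1.1816)
Step 3: at (-1.2608, 1.1816), ∇E = (5.352, 7.336) → (-1.2608, 1.1816) − 0.04·(5.352, 7.336) = (-1.47488, 0.88816)
Step 4: at (-1.47488, 0.88816), ∇E = (-1.1184, -5.0992) → (-1.47488, 0.88816) − 0.04·(-1.1184, -5.0992) = (-1.430144, 1.092128)
E(-1.430144, 1.092128) = 0.8415724288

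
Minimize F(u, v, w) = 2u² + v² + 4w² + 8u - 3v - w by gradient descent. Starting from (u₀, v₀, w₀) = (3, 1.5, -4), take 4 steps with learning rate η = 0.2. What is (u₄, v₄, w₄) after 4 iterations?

∇F = (4u + 8, 2v - 3, 8w - 1)
Step 1: at (3, 1.5, -4), ∇F = (20, 0, -33) → (3, 1.5, -4) − 0.2·(20, 0, -33) = (-1, 1.5, 2.6)
Step 2: at (-1, 1.5, 2.6), ∇F = (4, 0, 19.8) → (-1, 1.5, 2.6) − 0.2·(4, 0, 19.8) = (-1.8, 1.5, -1.36)
Step 3: at (-1.8, 1.5, -1.36), ∇F = (0.8, 0, -11.88) → (-1.8, 1.5, -1.36) − 0.2·(0.8, 0, -11.88) = (-1.96, 1.5, 1.016)
Step 4: at (-1.96, 1.5, 1.016), ∇F = (0.16, 0, 7.128) → (-1.96, 1.5, 1.016) − 0.2·(0.16, 0, 7.128) = (-1.992, 1.5, -0.4096)

(-1.992, 1.5, -0.4096)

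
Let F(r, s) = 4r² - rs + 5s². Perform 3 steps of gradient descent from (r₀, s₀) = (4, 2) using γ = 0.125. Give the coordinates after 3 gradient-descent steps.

(0.00390625, -0.0078125)

∇F = (8r - s, -r + 10s)
Step 1: at (4, 2), ∇F = (30, 16) → (4, 2) − 0.125·(30, 16) = (0.25, 0)
Step 2: at (0.25, 0), ∇F = (2, -0.25) → (0.25, 0) − 0.125·(2, -0.25) = (0, 0.03125)
Step 3: at (0, 0.03125), ∇F = (-0.03125, 0.3125) → (0, 0.03125) − 0.125·(-0.03125, 0.3125) = (0.00390625, -0.0078125)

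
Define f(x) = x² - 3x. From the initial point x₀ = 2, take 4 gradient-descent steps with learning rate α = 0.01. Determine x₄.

1.96118408

f′(x) = 2x - 3
Step 1: f′(2) = 1; x₁ = 2 − 0.01·1 = 1.99
Step 2: f′(1.99) = 0.98; x₂ = 1.99 − 0.01·0.98 = 1.9802
Step 3: f′(1.9802) = 0.9604; x₃ = 1.9802 − 0.01·0.9604 = 1.970596
Step 4: f′(1.970596) = 0.941192; x₄ = 1.970596 − 0.01·0.941192 = 1.96118408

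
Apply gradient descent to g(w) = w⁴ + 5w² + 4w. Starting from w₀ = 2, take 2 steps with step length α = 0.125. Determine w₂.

63.25

g′(w) = 4w³ + 10w + 4
Step 1: g′(2) = 56; w₁ = 2 − 0.125·56 = -5
Step 2: g′(-5) = -546; w₂ = -5 − 0.125·(-546) = 63.25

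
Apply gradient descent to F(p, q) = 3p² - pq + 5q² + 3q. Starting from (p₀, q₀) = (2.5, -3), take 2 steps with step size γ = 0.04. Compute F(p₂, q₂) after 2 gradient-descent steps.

∇F = (6p - q, -p + 10q + 3)
Step 1: at (2.5, -3), ∇F = (18, -29.5) → (2.5, -3) − 0.04·(18, -29.5) = (1.78, -1.82)
Step 2: at (1.78, -1.82), ∇F = (12.5, -16.98) → (1.78, -1.82) − 0.04·(12.5, -16.98) = (1.28, -1.1408)
F(1.28, -1.1408) = 9.4601472

9.4601472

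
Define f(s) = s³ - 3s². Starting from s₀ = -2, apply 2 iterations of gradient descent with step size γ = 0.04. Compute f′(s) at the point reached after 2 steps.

f′(s) = 3s² - 6s
Step 1: f′(-2) = 24; s₁ = -2 − 0.04·24 = -2.96
Step 2: f′(-2.96) = 44.0448; s₂ = -2.96 − 0.04·44.0448 = -4.721792
f′(s) at (-4.721792) = 95.216711073792

95.216711073792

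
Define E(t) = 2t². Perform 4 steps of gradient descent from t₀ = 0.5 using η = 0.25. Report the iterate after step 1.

0

E′(t) = 4t
t₁ = 0.5 − 0.25·2 = 0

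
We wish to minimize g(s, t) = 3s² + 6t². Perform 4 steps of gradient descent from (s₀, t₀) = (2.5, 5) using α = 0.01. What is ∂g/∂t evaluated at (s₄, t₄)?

∇g = (6s, 12t)
(s₁, t₁) = (2.5, 5) − 0.01·(15, 60) = (2.35, 4.4)
(s₂, t₂) = (2.35, 4.4) − 0.01·(14.1, 52.8) = (2.209, 3.872)
(s₃, t₃) = (2.209, 3.872) − 0.01·(13.254, 46.464) = (2.07646, 3.40736)
(s₄, t₄) = (2.07646, 3.40736) − 0.01·(12.45876, 40.88832) = (1.9518724, 2.9984768)
∂g/∂t at (1.9518724, 2.9984768) = 35.9817216

35.9817216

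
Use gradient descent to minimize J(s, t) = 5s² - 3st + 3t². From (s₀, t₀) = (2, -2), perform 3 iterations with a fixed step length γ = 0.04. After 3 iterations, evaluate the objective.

1.468655468544

∇J = (10s - 3t, -3s + 6t)
(s₁, t₁) = (2, -2) − 0.04·(26, -18) = (0.96, -1.28)
(s₂, t₂) = (0.96, -1.28) − 0.04·(13.44, -10.56) = (0.4224, -0.8576)
(s₃, t₃) = (0.4224, -0.8576) − 0.04·(6.7968, -6.4128) = (0.150528, -0.601088)
J(0.150528, -0.601088) = 1.468655468544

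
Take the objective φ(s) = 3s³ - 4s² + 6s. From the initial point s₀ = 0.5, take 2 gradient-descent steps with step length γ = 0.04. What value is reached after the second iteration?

0.156396

φ′(s) = 9s² - 8s + 6
Step 1: φ′(0.5) = 4.25; s₁ = 0.5 − 0.04·4.25 = 0.33
Step 2: φ′(0.33) = 4.3401; s₂ = 0.33 − 0.04·4.3401 = 0.156396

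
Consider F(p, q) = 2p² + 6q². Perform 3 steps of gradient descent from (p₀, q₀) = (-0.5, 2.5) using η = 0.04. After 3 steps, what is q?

∇F = (4p, 12q)
(p₁, q₁) = (-0.5, 2.5) − 0.04·(-2, 30) = (-0.42, 1.3)
(p₂, q₂) = (-0.42, 1.3) − 0.04·(-1.68, 15.6) = (-0.3528, 0.676)
(p₃, q₃) = (-0.3528, 0.676) − 0.04·(-1.4112, 8.112) = (-0.296352, 0.35152)
q = 0.35152

0.35152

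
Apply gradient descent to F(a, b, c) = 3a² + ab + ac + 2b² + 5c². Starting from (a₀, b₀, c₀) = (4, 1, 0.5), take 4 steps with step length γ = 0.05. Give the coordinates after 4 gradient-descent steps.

(0.90901875, 0.07995625, -0.13973125)

∇F = (6a + b + c, a + 4b, a + 10c)
(a₁, b₁, c₁) = (4, 1, 0.5) − 0.05·(25.5, 8, 9) = (2.725, 0.6, 0.05)
(a₂, b₂, c₂) = (2.725, 0.6, 0.05) − 0.05·(17, 5.125, 3.225) = (1.875, 0.34375, -0.11125)
(a₃, b₃, c₃) = (1.875, 0.34375, -0.11125) − 0.05·(11.4825, 3.25, 0.7625) = (1.300875, 0.18125, -0.149375)
(a₄, b₄, c₄) = (1.300875, 0.18125, -0.149375) − 0.05·(7.837125, 2.025875, -0.192875) = (0.90901875, 0.07995625, -0.13973125)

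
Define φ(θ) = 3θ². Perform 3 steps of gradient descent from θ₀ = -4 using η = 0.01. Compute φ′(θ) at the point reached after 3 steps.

-19.934016

φ′(θ) = 6θ
θ₁ = -4 − 0.01·(-24) = -3.76
θ₂ = -3.76 − 0.01·(-22.56) = -3.5344
θ₃ = -3.5344 − 0.01·(-21.2064) = -3.322336
φ′(θ) at (-3.322336) = -19.934016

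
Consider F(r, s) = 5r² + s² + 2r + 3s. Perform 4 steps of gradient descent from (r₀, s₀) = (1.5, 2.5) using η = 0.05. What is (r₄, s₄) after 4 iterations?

(-0.09375, 1.1244)

∇F = (10r + 2, 2s + 3)
Step 1: at (1.5, 2.5), ∇F = (17, 8) → (1.5, 2.5) − 0.05·(17, 8) = (0.65, 2.1)
Step 2: at (0.65, 2.1), ∇F = (8.5, 7.2) → (0.65, 2.1) − 0.05·(8.5, 7.2) = (0.225, 1.74)
Step 3: at (0.225, 1.74), ∇F = (4.25, 6.48) → (0.225, 1.74) − 0.05·(4.25, 6.48) = (0.0125, 1.416)
Step 4: at (0.0125, 1.416), ∇F = (2.125, 5.832) → (0.0125, 1.416) − 0.05·(2.125, 5.832) = (-0.09375, 1.1244)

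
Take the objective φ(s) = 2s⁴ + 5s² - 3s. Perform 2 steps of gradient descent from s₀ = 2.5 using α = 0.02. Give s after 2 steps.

-0.27837056

φ′(s) = 8s³ + 10s - 3
s₁ = 2.5 − 0.02·147 = -0.44
s₂ = -0.44 − 0.02·(-8.081472) = -0.27837056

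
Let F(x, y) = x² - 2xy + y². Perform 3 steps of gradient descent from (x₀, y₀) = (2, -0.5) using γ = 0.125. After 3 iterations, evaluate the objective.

∇F = (2x - 2y, -2x + 2y)
(x₁, y₁) = (2, -0.5) − 0.125·(5, -5) = (1.375, 0.125)
(x₂, y₂) = (1.375, 0.125) − 0.125·(2.5, -2.5) = (1.0625, 0.4375)
(x₃, y₃) = (1.0625, 0.4375) − 0.125·(1.25, -1.25) = (0.90625, 0.59375)
F(0.90625, 0.59375) = 0.09765625

0.09765625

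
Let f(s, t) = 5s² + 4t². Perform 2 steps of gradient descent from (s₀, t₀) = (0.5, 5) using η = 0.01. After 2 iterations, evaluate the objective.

72.459421

∇f = (10s, 8t)
Step 1: at (0.5, 5), ∇f = (5, 40) → (0.5, 5) − 0.01·(5, 40) = (0.45, 4.6)
Step 2: at (0.45, 4.6), ∇f = (4.5, 36.8) → (0.45, 4.6) − 0.01·(4.5, 36.8) = (0.405, 4.232)
f(0.405, 4.232) = 72.459421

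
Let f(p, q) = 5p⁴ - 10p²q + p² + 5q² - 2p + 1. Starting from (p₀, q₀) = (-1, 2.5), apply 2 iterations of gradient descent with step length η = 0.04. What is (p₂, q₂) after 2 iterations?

∇f = (20p³ - 20pq + 2p - 2, -10p² + 10q)
Step 1: at (-1, 2.5), ∇f = (26, 15) → (-1, 2.5) − 0.04·(26, 15) = (-2.04, 1.9)
Step 2: at (-2.04, 1.9), ∇f = (-98.35328, -22.616) → (-2.04, 1.9) − 0.04·(-98.35328, -22.616) = (1.8941312, 2.80464)

(1.8941312, 2.80464)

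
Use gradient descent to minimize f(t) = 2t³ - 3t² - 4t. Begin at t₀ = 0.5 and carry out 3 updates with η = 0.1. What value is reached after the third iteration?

f′(t) = 6t² - 6t - 4
t₁ = 0.5 − 0.1·(-5.5) = 1.05
t₂ = 1.05 − 0.1·(-3.685) = 1.4185
t₃ = 1.4185 − 0.1·(-0.4381465) = 1.46231465

1.46231465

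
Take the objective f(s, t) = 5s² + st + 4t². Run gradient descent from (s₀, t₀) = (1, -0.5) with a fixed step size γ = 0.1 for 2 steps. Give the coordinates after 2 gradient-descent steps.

∇f = (10s + t, s + 8t)
Step 1: at (1, -0.5), ∇f = (9.5, -3) → (1, -0.5) − 0.1·(9.5, -3) = (0.05, -0.2)
Step 2: at (0.05, -0.2), ∇f = (0.3, -1.55) → (0.05, -0.2) − 0.1·(0.3, -1.55) = (0.02, -0.045)

(0.02, -0.045)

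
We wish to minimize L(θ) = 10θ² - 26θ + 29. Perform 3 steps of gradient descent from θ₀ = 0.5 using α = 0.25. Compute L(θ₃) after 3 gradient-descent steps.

26226.5

L′(θ) = 20θ - 26
θ₁ = 0.5 − 0.25·(-16) = 4.5
θ₂ = 4.5 − 0.25·64 = -11.5
θ₃ = -11.5 − 0.25·(-256) = 52.5
L(52.5) = 26226.5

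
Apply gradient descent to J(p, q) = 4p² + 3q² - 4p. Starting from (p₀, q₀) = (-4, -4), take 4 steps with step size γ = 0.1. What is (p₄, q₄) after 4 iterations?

∇J = (8p - 4, 6q)
(p₁, q₁) = (-4, -4) − 0.1·(-36, -24) = (-0.4, -1.6)
(p₂, q₂) = (-0.4, -1.6) − 0.1·(-7.2, -9.6) = (0.32, -0.64)
(p₃, q₃) = (0.32, -0.64) − 0.1·(-1.44, -3.84) = (0.464, -0.256)
(p₄, q₄) = (0.464, -0.256) − 0.1·(-0.288, -1.536) = (0.4928, -0.1024)

(0.4928, -0.1024)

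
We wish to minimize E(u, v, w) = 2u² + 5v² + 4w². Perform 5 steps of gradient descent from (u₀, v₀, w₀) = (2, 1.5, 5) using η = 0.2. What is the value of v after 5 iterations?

∇E = (4u, 10v, 8w)
(u₁, v₁, w₁) = (2, 1.5, 5) − 0.2·(8, 15, 40) = (0.4, -1.5, -3)
(u₂, v₂, w₂) = (0.4, -1.5, -3) − 0.2·(1.6, -15, -24) = (0.08, 1.5, 1.8)
(u₃, v₃, w₃) = (0.08, 1.5, 1.8) − 0.2·(0.32, 15, 14.4) = (0.016, -1.5, -1.08)
(u₄, v₄, w₄) = (0.016, -1.5, -1.08) − 0.2·(0.064, -15, -8.64) = (0.0032, 1.5, 0.648)
(u₅, v₅, w₅) = (0.0032, 1.5, 0.648) − 0.2·(0.0128, 15, 5.184) = (0.00064, -1.5, -0.3888)
v = -1.5

-1.5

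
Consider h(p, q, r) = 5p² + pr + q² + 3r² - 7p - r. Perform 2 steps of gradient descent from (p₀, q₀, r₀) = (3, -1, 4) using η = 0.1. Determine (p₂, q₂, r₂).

∇h = (10p + r - 7, 2q, p + 6r - 1)
(p₁, q₁, r₁) = (3, -1, 4) − 0.1·(27, -2, 26) = (0.3, -0.8, 1.4)
(p₂, q₂, r₂) = (0.3, -0.8, 1.4) − 0.1·(-2.6, -1.6, 7.7) = (0.56, -0.64, 0.63)

(0.56, -0.64, 0.63)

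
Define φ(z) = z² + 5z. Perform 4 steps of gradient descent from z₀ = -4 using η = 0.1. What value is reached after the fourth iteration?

-3.1144

φ′(z) = 2z + 5
Step 1: φ′(-4) = -3; z₁ = -4 − 0.1·(-3) = -3.7
Step 2: φ′(-3.7) = -2.4; z₂ = -3.7 − 0.1·(-2.4) = -3.46
Step 3: φ′(-3.46) = -1.92; z₃ = -3.46 − 0.1·(-1.92) = -3.268
Step 4: φ′(-3.268) = -1.536; z₄ = -3.268 − 0.1·(-1.536) = -3.1144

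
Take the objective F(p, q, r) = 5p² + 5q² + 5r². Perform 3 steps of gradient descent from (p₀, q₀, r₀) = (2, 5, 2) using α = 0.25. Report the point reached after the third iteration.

∇F = (10p, 10q, 10r)
Step 1: at (2, 5, 2), ∇F = (20, 50, 20) → (2, 5, 2) − 0.25·(20, 50, 20) = (-3, -7.5, -3)
Step 2: at (-3, -7.5, -3), ∇F = (-30, -75, -30) → (-3, -7.5, -3) − 0.25·(-30, -75, -30) = (4.5, 11.25, 4.5)
Step 3: at (4.5, 11.25, 4.5), ∇F = (45, 112.5, 45) → (4.5, 11.25, 4.5) − 0.25·(45, 112.5, 45) = (-6.75, -16.875, -6.75)

(-6.75, -16.875, -6.75)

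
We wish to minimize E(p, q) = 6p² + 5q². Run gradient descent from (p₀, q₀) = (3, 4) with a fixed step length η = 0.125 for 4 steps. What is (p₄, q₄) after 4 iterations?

∇E = (12p, 10q)
Step 1: at (3, 4), ∇E = (36, 40) → (3, 4) − 0.125·(36, 40) = (-1.5, -1)
Step 2: at (-1.5, -1), ∇E = (-18, -10) → (-1.5, -1) − 0.125·(-18, -10) = (0.75, 0.25)
Step 3: at (0.75, 0.25), ∇E = (9, 2.5) → (0.75, 0.25) − 0.125·(9, 2.5) = (-0.375, -0.0625)
Step 4: at (-0.375, -0.0625), ∇E = (-4.5, -0.625) → (-0.375, -0.0625) − 0.125·(-4.5, -0.625) = (0.1875, 0.015625)

(0.1875, 0.015625)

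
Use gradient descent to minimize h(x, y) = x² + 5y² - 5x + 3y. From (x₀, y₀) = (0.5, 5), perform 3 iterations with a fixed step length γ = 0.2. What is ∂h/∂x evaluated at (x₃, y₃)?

∇h = (2x - 5, 10y + 3)
Step 1: at (0.5, 5), ∇h = (-4, 53) → (0.5, 5) − 0.2·(-4, 53) = (1.3, -5.6)
Step 2: at (1.3, -5.6), ∇h = (-2.4, -53) → (1.3, -5.6) − 0.2·(-2.4, -53) = (1.78, 5)
Step 3: at (1.78, 5), ∇h = (-1.44, 53) → (1.78, 5) − 0.2·(-1.44, 53) = (2.068, -5.6)
∂h/∂x at (2.068, -5.6) = -0.864

-0.864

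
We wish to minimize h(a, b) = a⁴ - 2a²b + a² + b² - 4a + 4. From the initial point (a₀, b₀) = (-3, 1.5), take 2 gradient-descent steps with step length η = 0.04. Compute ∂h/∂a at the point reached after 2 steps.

-3.670747136

∇h = (4a³ - 4ab + 2a - 4, -2a² + 2b)
Step 1: at (-3, 1.5), ∇h = (-100, -15) → (-3, 1.5) − 0.04·(-100, -15) = (1, 2.1)
Step 2: at (1, 2.1), ∇h = (-6.4, 2.2) → (1, 2.1) − 0.04·(-6.4, 2.2) = (1.256, 2.012)
∂h/∂a at (1.256, 2.012) = -3.670747136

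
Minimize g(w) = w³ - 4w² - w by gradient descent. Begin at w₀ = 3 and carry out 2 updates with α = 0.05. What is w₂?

g′(w) = 3w² - 8w - 1
Step 1: g′(3) = 2; w₁ = 3 − 0.05·2 = 2.9
Step 2: g′(2.9) = 1.03; w₂ = 2.9 − 0.05·1.03 = 2.8485

2.8485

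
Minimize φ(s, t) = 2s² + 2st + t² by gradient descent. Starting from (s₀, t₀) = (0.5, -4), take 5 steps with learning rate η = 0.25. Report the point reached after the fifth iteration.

∇φ = (4s + 2t, 2s + 2t)
(s₁, t₁) = (0.5, -4) − 0.25·(-6, -7) = (2, -2.25)
(s₂, t₂) = (2, -2.25) − 0.25·(3.5, -0.5) = (1.125, -2.125)
(s₃, t₃) = (1.125, -2.125) − 0.25·(0.25, -2) = (1.0625, -1.625)
(s₄, t₄) = (1.0625, -1.625) − 0.25·(1, -1.125) = (0.8125, -1.34375)
(s₅, t₅) = (0.8125, -1.34375) − 0.25·(0.5625, -1.0625) = (0.671875, -1.078125)

(0.671875, -1.078125)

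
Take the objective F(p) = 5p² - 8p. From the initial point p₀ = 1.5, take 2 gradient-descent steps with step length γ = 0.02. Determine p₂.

1.248

F′(p) = 10p - 8
Step 1: F′(1.5) = 7; p₁ = 1.5 − 0.02·7 = 1.36
Step 2: F′(1.36) = 5.6; p₂ = 1.36 − 0.02·5.6 = 1.248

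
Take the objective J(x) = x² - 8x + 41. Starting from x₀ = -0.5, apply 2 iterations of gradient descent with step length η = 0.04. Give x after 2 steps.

J′(x) = 2x - 8
Step 1: J′(-0.5) = -9; x₁ = -0.5 − 0.04·(-9) = -0.14
Step 2: J′(-0.14) = -8.28; x₂ = -0.14 − 0.04·(-8.28) = 0.1912

0.1912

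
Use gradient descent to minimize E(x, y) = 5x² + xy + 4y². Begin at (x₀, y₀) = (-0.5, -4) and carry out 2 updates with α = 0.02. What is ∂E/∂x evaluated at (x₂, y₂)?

∇E = (10x + y, x + 8y)
Step 1: at (-0.5, -4), ∇E = (-9, -32.5) → (-0.5, -4) − 0.02·(-9, -32.5) = (-0.32, -3.35)
Step 2: at (-0.32, -3.35), ∇E = (-6.55, -27.12) → (-0.32, -3.35) − 0.02·(-6.55, -27.12) = (-0.189, -2.8076)
∂E/∂x at (-0.189, -2.8076) = -4.6976

-4.6976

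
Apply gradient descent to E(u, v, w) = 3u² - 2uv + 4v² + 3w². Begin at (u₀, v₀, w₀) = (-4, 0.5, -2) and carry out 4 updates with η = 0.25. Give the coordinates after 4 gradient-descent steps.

∇E = (6u - 2v, -2u + 8v, 6w)
(u₁, v₁, w₁) = (-4, 0.5, -2) − 0.25·(-25, 12, -12) = (2.25, -2.5, 1)
(u₂, v₂, w₂) = (2.25, -2.5, 1) − 0.25·(18.5, -24.5, 6) = (-2.375, 3.625, -0.5)
(u₃, v₃, w₃) = (-2.375, 3.625, -0.5) − 0.25·(-21.5, 33.75, -3) = (3, -4.8125, 0.25)
(u₄, v₄, w₄) = (3, -4.8125, 0.25) − 0.25·(27.625, -44.5, 1.5) = (-3.90625, 6.3125, -0.125)

(-3.90625, 6.3125, -0.125)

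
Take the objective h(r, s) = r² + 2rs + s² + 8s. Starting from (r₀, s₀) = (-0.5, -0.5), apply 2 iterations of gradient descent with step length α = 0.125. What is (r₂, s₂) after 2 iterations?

(0.125, -1.875)

∇h = (2r + 2s, 2r + 2s + 8)
(r₁, s₁) = (-0.5, -0.5) − 0.125·(-2, 6) = (-0.25, -1.25)
(r₂, s₂) = (-0.25, -1.25) − 0.125·(-3, 5) = (0.125, -1.875)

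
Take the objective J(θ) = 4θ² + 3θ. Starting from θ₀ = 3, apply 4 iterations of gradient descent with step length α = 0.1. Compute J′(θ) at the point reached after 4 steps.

J′(θ) = 8θ + 3
Step 1: J′(3) = 27; θ₁ = 3 − 0.1·27 = 0.3
Step 2: J′(0.3) = 5.4; θ₂ = 0.3 − 0.1·5.4 = -0.24
Step 3: J′(-0.24) = 1.08; θ₃ = -0.24 − 0.1·1.08 = -0.348
Step 4: J′(-0.348) = 0.216; θ₄ = -0.348 − 0.1·0.216 = -0.3696
J′(θ) at (-0.3696) = 0.0432

0.0432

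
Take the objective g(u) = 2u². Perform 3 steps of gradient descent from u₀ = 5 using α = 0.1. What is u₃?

1.08

g′(u) = 4u
u₁ = 5 − 0.1·20 = 3
u₂ = 3 − 0.1·12 = 1.8
u₃ = 1.8 − 0.1·7.2 = 1.08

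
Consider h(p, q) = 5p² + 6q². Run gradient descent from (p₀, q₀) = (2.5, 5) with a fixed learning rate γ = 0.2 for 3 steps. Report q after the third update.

-13.72

∇h = (10p, 12q)
(p₁, q₁) = (2.5, 5) − 0.2·(25, 60) = (-2.5, -7)
(p₂, q₂) = (-2.5, -7) − 0.2·(-25, -84) = (2.5, 9.8)
(p₃, q₃) = (2.5, 9.8) − 0.2·(25, 117.6) = (-2.5, -13.72)
q = -13.72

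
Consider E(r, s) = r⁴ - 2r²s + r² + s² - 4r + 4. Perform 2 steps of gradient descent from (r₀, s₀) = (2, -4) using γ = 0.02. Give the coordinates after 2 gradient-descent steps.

(0.52937216, -3.512064)

∇E = (4r³ - 4rs + 2r - 4, -2r² + 2s)
(r₁, s₁) = (2, -4) − 0.02·(64, -16) = (0.72, -3.68)
(r₂, s₂) = (0.72, -3.68) − 0.02·(9.531392, -8.3968) = (0.52937216, -3.512064)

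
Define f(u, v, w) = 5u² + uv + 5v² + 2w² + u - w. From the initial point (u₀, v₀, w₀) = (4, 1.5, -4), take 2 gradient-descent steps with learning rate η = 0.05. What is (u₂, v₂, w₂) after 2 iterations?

(0.86, 0.18125, -2.47)

∇f = (10u + v + 1, u + 10v, 4w - 1)
Step 1: at (4, 1.5, -4), ∇f = (42.5, 19, -17) → (4, 1.5, -4) − 0.05·(42.5, 19, -17) = (1.875, 0.55, -3.15)
Step 2: at (1.875, 0.55, -3.15), ∇f = (20.3, 7.375, -13.6) → (1.875, 0.55, -3.15) − 0.05·(20.3, 7.375, -13.6) = (0.86, 0.18125, -2.47)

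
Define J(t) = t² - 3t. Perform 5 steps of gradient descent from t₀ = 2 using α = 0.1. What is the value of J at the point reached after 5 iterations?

-2.2231564544

J′(t) = 2t - 3
Step 1: J′(2) = 1; t₁ = 2 − 0.1·1 = 1.9
Step 2: J′(1.9) = 0.8; t₂ = 1.9 − 0.1·0.8 = 1.82
Step 3: J′(1.82) = 0.64; t₃ = 1.82 − 0.1·0.64 = 1.756
Step 4: J′(1.756) = 0.512; t₄ = 1.756 − 0.1·0.512 = 1.7048
Step 5: J′(1.7048) = 0.4096; t₅ = 1.7048 − 0.1·0.4096 = 1.66384
J(1.66384) = -2.2231564544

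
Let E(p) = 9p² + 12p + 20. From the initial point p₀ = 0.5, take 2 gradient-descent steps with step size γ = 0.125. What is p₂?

E′(p) = 18p + 12
Step 1: E′(0.5) = 21; p₁ = 0.5 − 0.125·21 = -2.125
Step 2: E′(-2.125) = -26.25; p₂ = -2.125 − 0.125·(-26.25) = 1.15625

1.15625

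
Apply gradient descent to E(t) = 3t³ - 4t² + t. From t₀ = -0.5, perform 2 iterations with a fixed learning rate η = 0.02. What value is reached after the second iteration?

E′(t) = 9t² - 8t + 1
Step 1: E′(-0.5) = 7.25; t₁ = -0.5 − 0.02·7.25 = -0.645
Step 2: E′(-0.645) = 9.904225; t₂ = -0.645 − 0.02·9.904225 = -0.8430845

-0.8430845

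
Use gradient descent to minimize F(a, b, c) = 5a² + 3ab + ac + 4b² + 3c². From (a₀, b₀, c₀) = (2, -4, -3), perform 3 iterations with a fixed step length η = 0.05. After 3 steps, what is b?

∇F = (10a + 3b + c, 3a + 8b, a + 6c)
(a₁, b₁, c₁) = (2, -4, -3) − 0.05·(5, -26, -16) = (1.75, -2.7, -2.2)
(a₂, b₂, c₂) = (1.75, -2.7, -2.2) − 0.05·(7.2, -16.35, -11.45) = (1.39, -1.8825, -1.6275)
(a₃, b₃, c₃) = (1.39, -1.8825, -1.6275) − 0.05·(6.625, -10.89, -8.375) = (1.05875, -1.338, -1.20875)
b = -1.338

-1.338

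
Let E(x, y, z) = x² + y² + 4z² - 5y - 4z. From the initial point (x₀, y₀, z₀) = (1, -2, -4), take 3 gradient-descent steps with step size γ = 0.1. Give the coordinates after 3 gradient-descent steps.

(0.512, 0.196, 0.464)

∇E = (2x, 2y - 5, 8z - 4)
(x₁, y₁, z₁) = (1, -2, -4) − 0.1·(2, -9, -36) = (0.8, -1.1, -0.4)
(x₂, y₂, z₂) = (0.8, -1.1, -0.4) − 0.1·(1.6, -7.2, -7.2) = (0.64, -0.38, 0.32)
(x₃, y₃, z₃) = (0.64, -0.38, 0.32) − 0.1·(1.28, -5.76, -1.44) = (0.512, 0.196, 0.464)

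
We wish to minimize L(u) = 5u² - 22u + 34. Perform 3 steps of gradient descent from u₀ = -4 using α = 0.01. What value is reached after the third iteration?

L′(u) = 10u - 22
u₁ = -4 − 0.01·(-62) = -3.38
u₂ = -3.38 − 0.01·(-55.8) = -2.822
u₃ = -2.822 − 0.01·(-50.22) = -2.3198

-2.3198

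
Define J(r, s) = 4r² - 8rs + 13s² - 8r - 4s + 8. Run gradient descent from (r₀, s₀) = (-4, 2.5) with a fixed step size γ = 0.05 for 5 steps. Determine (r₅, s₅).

(0.64694, 0.203665)

∇J = (8r - 8s - 8, -8r + 26s - 4)
Step 1: at (-4, 2.5), ∇J = (-60, 93) → (-4, 2.5) − 0.05·(-60, 93) = (-1, -2.15)
Step 2: at (-1, -2.15), ∇J = (1.2, -51.9) → (-1, -2.15) − 0.05·(1.2, -51.9) = (-1.06, 0.445)
Step 3: at (-1.06, 0.445), ∇J = (-20.04, 16.05) → (-1.06, 0.445) − 0.05·(-20.04, 16.05) = (-0.058, -0.3575)
Step 4: at (-0.058, -0.3575), ∇J = (-5.604, -12.831) → (-0.058, -0.3575) − 0.05·(-5.604, -12.831) = (0.2222, 0.28405)
Step 5: at (0.2222, 0.28405), ∇J = (-8.4948, 1.6077) → (0.2222, 0.28405) − 0.05·(-8.4948, 1.6077) = (0.64694, 0.203665)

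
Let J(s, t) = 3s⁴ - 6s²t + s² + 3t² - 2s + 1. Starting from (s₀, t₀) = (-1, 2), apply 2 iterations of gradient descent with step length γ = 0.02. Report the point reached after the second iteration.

∇J = (12s³ - 12st + 2s - 2, -6s² + 6t)
Step 1: at (-1, 2), ∇J = (8, 6) → (-1, 2) − 0.02·(8, 6) = (-1.16, 1.88)
Step 2: at (-1.16, 1.88), ∇J = (3.118848, 3.2064) → (-1.16, 1.88) − 0.02·(3.118848, 3.2064) = (-1.22237696, 1.815872)

(-1.22237696, 1.815872)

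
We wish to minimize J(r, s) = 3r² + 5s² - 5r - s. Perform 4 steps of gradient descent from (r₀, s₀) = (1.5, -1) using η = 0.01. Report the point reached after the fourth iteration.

∇J = (6r - 5, 10s - 1)
Step 1: at (1.5, -1), ∇J = (4, -11) → (1.5, -1) − 0.01·(4, -11) = (1.46, -0.89)
Step 2: at (1.46, -0.89), ∇J = (3.76, -9.9) → (1.46, -0.89) − 0.01·(3.76, -9.9) = (1.4224, -0.791)
Step 3: at (1.4224, -0.791), ∇J = (3.5344, -8.91) → (1.4224, -0.791) − 0.01·(3.5344, -8.91) = (1.387056, -0.7019)
Step 4: at (1.387056, -0.7019), ∇J = (3.322336, -8.019) → (1.387056, -0.7019) − 0.01·(3.322336, -8.019) = (1.35383264, -0.62171)

(1.35383264, -0.62171)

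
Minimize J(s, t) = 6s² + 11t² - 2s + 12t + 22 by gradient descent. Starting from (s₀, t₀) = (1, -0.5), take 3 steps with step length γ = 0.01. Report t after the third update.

-0.523884

∇J = (12s - 2, 22t + 12)
Step 1: at (1, -0.5), ∇J = (10, 1) → (1, -0.5) − 0.01·(10, 1) = (0.9, -0.51)
Step 2: at (0.9, -0.51), ∇J = (8.8, 0.78) → (0.9, -0.51) − 0.01·(8.8, 0.78) = (0.812, -0.5178)
Step 3: at (0.812, -0.5178), ∇J = (7.744, 0.6084) → (0.812, -0.5178) − 0.01·(7.744, 0.6084) = (0.73456, -0.523884)
t = -0.523884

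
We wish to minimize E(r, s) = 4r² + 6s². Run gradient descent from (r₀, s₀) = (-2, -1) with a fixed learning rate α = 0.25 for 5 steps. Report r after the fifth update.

∇E = (8r, 12s)
(r₁, s₁) = (-2, -1) − 0.25·(-16, -12) = (2, 2)
(r₂, s₂) = (2, 2) − 0.25·(16, 24) = (-2, -4)
(r₃, s₃) = (-2, -4) − 0.25·(-16, -48) = (2, 8)
(r₄, s₄) = (2, 8) − 0.25·(16, 96) = (-2, -16)
(r₅, s₅) = (-2, -16) − 0.25·(-16, -192) = (2, 32)
r = 2

2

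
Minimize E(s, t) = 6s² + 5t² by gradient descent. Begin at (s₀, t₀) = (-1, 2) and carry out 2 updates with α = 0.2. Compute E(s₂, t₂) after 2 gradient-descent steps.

∇E = (12s, 10t)
Step 1: at (-1, 2), ∇E = (-12, 20) → (-1, 2) − 0.2·(-12, 20) = (1.4, -2)
Step 2: at (1.4, -2), ∇E = (16.8, -20) → (1.4, -2) − 0.2·(16.8, -20) = (-1.96, 2)
E(-1.96, 2) = 43.0496

43.0496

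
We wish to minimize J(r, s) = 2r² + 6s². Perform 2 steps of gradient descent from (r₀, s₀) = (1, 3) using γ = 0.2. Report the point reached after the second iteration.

(0.04, 5.88)

∇J = (4r, 12s)
Step 1: at (1, 3), ∇J = (4, 36) → (1, 3) − 0.2·(4, 36) = (0.2, -4.2)
Step 2: at (0.2, -4.2), ∇J = (0.8, -50.4) → (0.2, -4.2) − 0.2·(0.8, -50.4) = (0.04, 5.88)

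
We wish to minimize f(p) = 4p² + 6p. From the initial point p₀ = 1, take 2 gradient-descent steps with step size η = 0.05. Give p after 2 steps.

f′(p) = 8p + 6
Step 1: f′(1) = 14; p₁ = 1 − 0.05·14 = 0.3
Step 2: f′(0.3) = 8.4; p₂ = 0.3 − 0.05·8.4 = -0.12

-0.12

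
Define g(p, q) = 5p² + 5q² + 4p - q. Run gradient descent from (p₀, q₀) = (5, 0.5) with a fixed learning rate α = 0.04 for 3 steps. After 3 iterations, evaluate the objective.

5.9897696

∇g = (10p + 4, 10q - 1)
(p₁, q₁) = (5, 0.5) − 0.04·(54, 4) = (2.84, 0.34)
(p₂, q₂) = (2.84, 0.34) − 0.04·(32.4, 2.4) = (1.544, 0.244)
(p₃, q₃) = (1.544, 0.244) − 0.04·(19.44, 1.44) = (0.7664, 0.1864)
g(0.7664, 0.1864) = 5.9897696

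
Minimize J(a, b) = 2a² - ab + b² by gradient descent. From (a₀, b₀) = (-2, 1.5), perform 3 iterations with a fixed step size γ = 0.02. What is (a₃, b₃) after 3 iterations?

∇J = (4a - b, -a + 2b)
Step 1: at (-2, 1.5), ∇J = (-9.5, 5) → (-2, 1.5) − 0.02·(-9.5, 5) = (-1.81, 1.4)
Step 2: at (-1.81, 1.4), ∇J = (-8.64, 4.61) → (-1.81, 1.4) − 0.02·(-8.64, 4.61) = (-1.6372, 1.3078)
Step 3: at (-1.6372, 1.3078), ∇J = (-7.8566, 4.2528) → (-1.6372, 1.3078) − 0.02·(-7.8566, 4.2528) = (-1.480068, 1.222744)

(-1.480068, 1.222744)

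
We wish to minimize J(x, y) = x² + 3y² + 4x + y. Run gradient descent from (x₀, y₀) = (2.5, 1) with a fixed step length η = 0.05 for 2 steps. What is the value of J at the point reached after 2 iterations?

∇J = (2x + 4, 6y + 1)
(x₁, y₁) = (2.5, 1) − 0.05·(9, 7) = (2.05, 0.65)
(x₂, y₂) = (2.05, 0.65) − 0.05·(8.1, 4.9) = (1.645, 0.405)
J(1.645, 0.405) = 10.1831

10.1831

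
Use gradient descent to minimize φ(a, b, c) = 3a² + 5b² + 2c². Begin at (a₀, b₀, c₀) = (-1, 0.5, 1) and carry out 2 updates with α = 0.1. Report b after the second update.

0

∇φ = (6a, 10b, 4c)
(a₁, b₁, c₁) = (-1, 0.5, 1) − 0.1·(-6, 5, 4) = (-0.4, 0, 0.6)
(a₂, b₂, c₂) = (-0.4, 0, 0.6) − 0.1·(-2.4, 0, 2.4) = (-0.16, 0, 0.36)
b = 0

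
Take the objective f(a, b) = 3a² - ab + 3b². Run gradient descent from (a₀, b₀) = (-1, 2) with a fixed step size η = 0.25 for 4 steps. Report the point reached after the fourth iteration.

(-0.47265625, 0.4765625)

∇f = (6a - b, -a + 6b)
(a₁, b₁) = (-1, 2) − 0.25·(-8, 13) = (1, -1.25)
(a₂, b₂) = (1, -1.25) − 0.25·(7.25, -8.5) = (-0.8125, 0.875)
(a₃, b₃) = (-0.8125, 0.875) − 0.25·(-5.75, 6.0625) = (0.625, -0.640625)
(a₄, b₄) = (0.625, -0.640625) − 0.25·(4.390625, -4.46875) = (-0.47265625, 0.4765625)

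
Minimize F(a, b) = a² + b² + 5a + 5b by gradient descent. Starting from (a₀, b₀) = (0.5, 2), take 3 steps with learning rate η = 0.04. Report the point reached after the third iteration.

∇F = (2a + 5, 2b + 5)
Step 1: at (0.5, 2), ∇F = (6, 9) → (0.5, 2) − 0.04·(6, 9) = (0.26, 1.64)
Step 2: at (0.26, 1.64), ∇F = (5.52, 8.28) → (0.26, 1.64) − 0.04·(5.52, 8.28) = (0.0392, 1.3088)
Step 3: at (0.0392, 1.3088), ∇F = (5.0784, 7.6176) → (0.0392, 1.3088) − 0.04·(5.0784, 7.6176) = (-0.163936, 1.004096)

(-0.163936, 1.004096)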